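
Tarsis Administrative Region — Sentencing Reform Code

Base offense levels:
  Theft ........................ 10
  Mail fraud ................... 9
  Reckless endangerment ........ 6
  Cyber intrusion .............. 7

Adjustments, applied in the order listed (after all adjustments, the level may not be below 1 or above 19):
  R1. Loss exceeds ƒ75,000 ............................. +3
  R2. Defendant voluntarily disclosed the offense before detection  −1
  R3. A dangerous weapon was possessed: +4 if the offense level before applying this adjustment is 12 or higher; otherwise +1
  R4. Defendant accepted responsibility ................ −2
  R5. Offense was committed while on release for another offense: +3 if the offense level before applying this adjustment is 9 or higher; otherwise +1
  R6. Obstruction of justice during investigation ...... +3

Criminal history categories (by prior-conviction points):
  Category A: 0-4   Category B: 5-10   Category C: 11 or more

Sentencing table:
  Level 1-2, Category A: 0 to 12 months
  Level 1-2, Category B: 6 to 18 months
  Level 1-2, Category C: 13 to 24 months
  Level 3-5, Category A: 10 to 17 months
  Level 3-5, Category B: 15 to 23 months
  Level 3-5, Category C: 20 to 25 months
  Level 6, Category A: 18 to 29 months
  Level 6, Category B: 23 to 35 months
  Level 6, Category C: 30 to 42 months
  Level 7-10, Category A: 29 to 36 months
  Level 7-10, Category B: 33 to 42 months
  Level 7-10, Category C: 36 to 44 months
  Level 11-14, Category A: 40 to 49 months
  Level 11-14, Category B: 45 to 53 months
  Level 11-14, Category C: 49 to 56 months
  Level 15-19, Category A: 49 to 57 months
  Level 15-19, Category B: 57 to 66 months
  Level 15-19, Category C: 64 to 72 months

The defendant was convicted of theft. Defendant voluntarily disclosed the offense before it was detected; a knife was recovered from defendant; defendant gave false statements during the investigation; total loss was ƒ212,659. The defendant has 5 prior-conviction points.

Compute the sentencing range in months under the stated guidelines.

57-66 months

Base offense level for theft: 10.
R1 applies: 10 + 3 = 13.
R2 applies: 13 − 1 = 12.
R3 applies (level before this adjustment is 12 ≥ 12, so +4): 12 + 4 = 16.
R4 does not apply.
R6 applies: 16 + 3 = 19.
Final offense level: 19.
Criminal history: 5 prior points → Category B (5-10).
Level 19 falls in the 15-19 band.
Grid: Level 15-19 × Category B = 57-66 months.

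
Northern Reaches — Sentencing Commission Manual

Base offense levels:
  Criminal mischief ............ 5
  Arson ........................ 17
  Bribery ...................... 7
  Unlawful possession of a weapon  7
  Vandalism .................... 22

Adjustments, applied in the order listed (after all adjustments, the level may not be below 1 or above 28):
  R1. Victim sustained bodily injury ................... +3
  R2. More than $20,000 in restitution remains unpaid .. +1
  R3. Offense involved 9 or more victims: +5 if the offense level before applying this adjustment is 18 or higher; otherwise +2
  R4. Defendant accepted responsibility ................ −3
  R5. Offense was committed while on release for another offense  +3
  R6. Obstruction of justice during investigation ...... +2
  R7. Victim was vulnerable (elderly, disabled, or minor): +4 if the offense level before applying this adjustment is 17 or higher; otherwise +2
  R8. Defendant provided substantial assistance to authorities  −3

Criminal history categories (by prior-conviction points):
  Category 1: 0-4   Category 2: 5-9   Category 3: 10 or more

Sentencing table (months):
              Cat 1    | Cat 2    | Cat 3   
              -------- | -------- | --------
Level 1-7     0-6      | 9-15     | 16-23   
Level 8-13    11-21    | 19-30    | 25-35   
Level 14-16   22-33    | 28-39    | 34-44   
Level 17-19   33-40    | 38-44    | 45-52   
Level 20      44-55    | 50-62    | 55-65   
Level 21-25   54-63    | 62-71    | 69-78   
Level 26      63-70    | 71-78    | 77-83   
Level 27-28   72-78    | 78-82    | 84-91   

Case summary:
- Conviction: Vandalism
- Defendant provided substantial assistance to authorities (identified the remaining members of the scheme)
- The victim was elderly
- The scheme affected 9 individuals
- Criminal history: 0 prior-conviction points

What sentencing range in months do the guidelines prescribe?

Base offense level for vandalism: 22.
R3 applies (level before this adjustment is 22 ≥ 18, so +5): 22 + 5 = 27.
R4 does not apply.
R7 applies (level before this adjustment is 27 ≥ 17, so +4): 27 + 4 = 31.
R8 applies: 31 − 3 = 28.
Final offense level: 28.
Criminal history: 0 prior points → Category 1 (0-4).
Level 28 falls in the 27-28 band.
Grid: Level 27-28 × Category 1 = 72-78 months.

72-78 months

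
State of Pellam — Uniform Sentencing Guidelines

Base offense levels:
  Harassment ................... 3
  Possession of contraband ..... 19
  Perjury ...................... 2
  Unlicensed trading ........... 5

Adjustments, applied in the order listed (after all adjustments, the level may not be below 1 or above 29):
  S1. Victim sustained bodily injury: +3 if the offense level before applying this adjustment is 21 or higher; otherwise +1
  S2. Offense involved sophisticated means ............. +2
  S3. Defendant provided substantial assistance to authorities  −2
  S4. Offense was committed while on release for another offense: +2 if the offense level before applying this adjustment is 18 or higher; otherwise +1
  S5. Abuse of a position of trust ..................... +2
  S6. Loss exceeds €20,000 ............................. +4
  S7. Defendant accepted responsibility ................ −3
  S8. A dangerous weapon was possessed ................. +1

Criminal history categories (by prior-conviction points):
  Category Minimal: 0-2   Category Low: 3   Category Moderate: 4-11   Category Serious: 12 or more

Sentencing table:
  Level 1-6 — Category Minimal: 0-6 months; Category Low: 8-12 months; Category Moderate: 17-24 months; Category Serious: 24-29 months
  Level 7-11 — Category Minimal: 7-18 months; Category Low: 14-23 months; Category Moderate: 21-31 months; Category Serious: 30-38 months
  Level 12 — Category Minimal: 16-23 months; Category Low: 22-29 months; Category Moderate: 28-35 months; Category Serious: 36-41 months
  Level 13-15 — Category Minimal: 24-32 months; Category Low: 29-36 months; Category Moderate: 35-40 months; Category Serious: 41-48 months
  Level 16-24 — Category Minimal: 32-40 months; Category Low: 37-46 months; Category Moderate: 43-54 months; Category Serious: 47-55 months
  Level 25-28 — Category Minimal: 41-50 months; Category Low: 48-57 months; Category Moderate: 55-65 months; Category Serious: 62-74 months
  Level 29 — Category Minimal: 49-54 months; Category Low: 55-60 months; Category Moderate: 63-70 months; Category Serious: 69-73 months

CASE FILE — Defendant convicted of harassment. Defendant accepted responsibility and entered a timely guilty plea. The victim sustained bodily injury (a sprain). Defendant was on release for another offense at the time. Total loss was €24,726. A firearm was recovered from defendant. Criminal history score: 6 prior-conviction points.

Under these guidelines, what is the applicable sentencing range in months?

21-31 months

Base offense level for harassment: 3.
S1 applies (level before this adjustment is 3 < 21, so +1): 3 + 1 = 4.
S4 applies (level before this adjustment is 4 < 18, so +1): 4 + 1 = 5.
S5 does not apply.
S6 applies: 5 + 4 = 9.
S7 applies: 9 − 3 = 6.
S8 applies: 6 + 1 = 7.
Final offense level: 7.
Criminal history: 6 prior points → Category Moderate (4-11).
Level 7 falls in the 7-11 band.
Grid: Level 7-11 × Category Moderate = 21-31 months.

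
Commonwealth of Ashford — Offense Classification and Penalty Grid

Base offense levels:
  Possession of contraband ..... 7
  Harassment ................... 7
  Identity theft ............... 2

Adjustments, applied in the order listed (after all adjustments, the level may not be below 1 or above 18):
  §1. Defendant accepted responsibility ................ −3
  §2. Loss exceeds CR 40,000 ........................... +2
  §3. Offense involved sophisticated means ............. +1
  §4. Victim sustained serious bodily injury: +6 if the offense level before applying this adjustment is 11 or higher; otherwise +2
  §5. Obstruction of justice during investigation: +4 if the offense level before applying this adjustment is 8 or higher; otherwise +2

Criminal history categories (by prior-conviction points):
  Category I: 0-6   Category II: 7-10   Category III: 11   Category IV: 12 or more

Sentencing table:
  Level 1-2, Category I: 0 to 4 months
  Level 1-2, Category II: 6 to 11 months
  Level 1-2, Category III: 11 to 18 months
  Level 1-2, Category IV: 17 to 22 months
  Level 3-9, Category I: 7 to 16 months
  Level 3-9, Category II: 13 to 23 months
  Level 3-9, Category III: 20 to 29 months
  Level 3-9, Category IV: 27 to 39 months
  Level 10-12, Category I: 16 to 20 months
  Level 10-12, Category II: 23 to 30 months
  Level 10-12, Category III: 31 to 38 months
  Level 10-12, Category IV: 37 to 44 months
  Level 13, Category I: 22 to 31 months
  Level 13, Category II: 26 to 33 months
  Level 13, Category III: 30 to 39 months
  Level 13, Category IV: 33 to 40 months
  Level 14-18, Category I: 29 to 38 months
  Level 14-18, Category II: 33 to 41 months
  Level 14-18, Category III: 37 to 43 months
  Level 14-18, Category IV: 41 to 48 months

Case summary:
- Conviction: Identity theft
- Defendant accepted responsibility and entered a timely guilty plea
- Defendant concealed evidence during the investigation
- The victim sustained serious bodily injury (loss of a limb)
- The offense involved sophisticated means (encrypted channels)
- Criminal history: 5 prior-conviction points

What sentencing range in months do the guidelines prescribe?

Base offense level for identity theft: 2.
§1 applies: 2 − 3 = -1.
§2 does not apply.
§3 applies: -1 + 1 = 0.
§4 applies (level before this adjustment is 0 < 11, so +2): 0 + 2 = 2.
§5 applies (level before this adjustment is 2 < 8, so +2): 2 + 2 = 4.
Final offense level: 4.
Criminal history: 5 prior points → Category I (0-6).
Level 4 falls in the 3-9 band.
Grid: Level 3-9 × Category I = 7-16 months.

7-16 months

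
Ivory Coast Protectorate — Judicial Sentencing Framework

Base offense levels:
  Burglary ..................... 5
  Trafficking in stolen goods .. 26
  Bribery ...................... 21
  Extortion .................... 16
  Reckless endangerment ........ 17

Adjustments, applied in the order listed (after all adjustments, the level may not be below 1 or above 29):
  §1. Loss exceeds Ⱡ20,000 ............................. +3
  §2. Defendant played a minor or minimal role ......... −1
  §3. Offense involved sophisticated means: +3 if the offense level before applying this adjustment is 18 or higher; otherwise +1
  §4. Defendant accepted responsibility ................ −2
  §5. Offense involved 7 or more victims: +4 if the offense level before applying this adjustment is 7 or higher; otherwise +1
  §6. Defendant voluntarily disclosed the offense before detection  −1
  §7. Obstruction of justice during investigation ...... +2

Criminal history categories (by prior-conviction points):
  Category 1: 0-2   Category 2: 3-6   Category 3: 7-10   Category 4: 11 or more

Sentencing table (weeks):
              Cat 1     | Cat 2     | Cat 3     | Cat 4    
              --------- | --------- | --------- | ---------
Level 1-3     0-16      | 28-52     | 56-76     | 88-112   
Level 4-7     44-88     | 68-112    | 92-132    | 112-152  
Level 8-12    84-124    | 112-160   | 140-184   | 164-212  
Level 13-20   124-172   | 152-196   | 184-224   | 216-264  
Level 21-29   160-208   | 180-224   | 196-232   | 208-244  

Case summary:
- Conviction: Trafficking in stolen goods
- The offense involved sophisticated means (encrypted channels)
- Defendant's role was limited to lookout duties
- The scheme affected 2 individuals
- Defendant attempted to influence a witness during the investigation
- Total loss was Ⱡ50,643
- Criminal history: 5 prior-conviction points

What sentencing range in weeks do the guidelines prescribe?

180-224 weeks

Base offense level for trafficking in stolen goods: 26.
§1 applies: 26 + 3 = 29.
§2 applies: 29 − 1 = 28.
§3 applies (level before this adjustment is 28 ≥ 18, so +3): 28 + 3 = 31.
§4 does not apply.
§7 applies: 31 + 2 = 33.
Level 33 exceeds the maximum of 29; capped at 29.
Final offense level: 29.
Criminal history: 5 prior points → Category 2 (3-6).
Level 29 falls in the 21-29 band.
Grid: Level 21-29 × Category 2 = 180-224 weeks.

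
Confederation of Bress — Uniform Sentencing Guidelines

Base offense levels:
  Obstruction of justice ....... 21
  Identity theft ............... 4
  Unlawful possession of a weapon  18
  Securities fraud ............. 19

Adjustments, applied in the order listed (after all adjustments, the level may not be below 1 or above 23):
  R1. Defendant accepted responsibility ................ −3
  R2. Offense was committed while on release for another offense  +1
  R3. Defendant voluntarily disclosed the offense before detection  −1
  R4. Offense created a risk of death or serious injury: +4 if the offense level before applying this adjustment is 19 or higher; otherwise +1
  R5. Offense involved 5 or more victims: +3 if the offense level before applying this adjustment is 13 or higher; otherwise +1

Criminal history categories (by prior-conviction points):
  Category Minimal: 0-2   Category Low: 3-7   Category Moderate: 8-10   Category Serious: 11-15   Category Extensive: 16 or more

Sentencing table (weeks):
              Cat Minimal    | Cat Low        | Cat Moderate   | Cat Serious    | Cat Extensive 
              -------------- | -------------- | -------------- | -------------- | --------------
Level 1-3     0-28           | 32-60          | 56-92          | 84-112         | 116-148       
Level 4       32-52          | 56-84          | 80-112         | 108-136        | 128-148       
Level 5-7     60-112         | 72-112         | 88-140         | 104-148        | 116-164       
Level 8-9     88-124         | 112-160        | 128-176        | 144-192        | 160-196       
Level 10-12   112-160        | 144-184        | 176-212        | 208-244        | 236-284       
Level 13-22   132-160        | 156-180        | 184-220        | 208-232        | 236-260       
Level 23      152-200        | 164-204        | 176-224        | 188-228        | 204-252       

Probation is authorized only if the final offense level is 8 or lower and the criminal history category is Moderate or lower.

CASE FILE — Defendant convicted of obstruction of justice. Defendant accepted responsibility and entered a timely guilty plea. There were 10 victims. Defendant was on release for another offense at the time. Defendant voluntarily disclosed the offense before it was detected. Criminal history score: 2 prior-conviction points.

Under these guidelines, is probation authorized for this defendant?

No

Base offense level for obstruction of justice: 21.
R1 applies: 21 − 3 = 18.
R2 applies: 18 + 1 = 19.
R3 applies: 19 − 1 = 18.
R5 applies (level before this adjustment is 18 ≥ 13, so +3): 18 + 3 = 21.
Final offense level: 21.
Criminal history: 2 prior points → Category Minimal (0-2).
Level 21 falls in the 13-22 band.
Grid: Level 13-22 × Category Minimal = 132-160 weeks.
Probation check: level 21 > 8 and category Minimal ≤ Moderate → not eligible.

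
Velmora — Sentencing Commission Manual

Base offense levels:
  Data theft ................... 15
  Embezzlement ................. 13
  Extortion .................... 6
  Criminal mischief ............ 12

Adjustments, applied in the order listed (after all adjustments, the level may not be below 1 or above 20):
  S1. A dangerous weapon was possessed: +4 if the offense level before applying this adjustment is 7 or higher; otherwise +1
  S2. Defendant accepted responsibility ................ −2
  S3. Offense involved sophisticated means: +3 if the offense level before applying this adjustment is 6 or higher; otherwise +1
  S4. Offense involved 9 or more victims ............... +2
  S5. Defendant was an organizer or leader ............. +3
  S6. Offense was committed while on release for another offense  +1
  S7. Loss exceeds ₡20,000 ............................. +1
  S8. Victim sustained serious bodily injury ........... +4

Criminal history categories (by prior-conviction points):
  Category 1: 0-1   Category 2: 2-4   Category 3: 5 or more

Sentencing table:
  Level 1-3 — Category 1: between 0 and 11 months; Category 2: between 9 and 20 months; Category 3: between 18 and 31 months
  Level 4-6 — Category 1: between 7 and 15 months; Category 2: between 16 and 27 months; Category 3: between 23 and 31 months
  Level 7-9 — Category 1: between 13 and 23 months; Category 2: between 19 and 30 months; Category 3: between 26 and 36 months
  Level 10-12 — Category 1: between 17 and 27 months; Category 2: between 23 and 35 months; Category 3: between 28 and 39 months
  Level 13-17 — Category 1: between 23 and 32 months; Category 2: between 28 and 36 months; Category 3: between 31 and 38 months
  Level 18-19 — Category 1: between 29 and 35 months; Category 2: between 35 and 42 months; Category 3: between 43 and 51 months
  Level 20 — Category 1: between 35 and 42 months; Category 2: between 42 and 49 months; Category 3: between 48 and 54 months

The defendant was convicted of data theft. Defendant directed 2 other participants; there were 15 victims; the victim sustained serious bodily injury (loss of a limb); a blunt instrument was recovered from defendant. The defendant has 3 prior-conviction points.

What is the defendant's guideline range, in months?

42-49 months

Base offense level for data theft: 15.
S1 applies (level before this adjustment is 15 ≥ 7, so +4): 15 + 4 = 19.
S2 does not apply.
S4 applies: 19 + 2 = 21.
S5 applies: 21 + 3 = 24.
S8 applies: 24 + 4 = 28.
Level 28 exceeds the maximum of 20; capped at 20.
Final offense level: 20.
Criminal history: 3 prior points → Category 2 (2-4).
Level 20 falls in the 20 band.
Grid: Level 20 × Category 2 = 42-49 months.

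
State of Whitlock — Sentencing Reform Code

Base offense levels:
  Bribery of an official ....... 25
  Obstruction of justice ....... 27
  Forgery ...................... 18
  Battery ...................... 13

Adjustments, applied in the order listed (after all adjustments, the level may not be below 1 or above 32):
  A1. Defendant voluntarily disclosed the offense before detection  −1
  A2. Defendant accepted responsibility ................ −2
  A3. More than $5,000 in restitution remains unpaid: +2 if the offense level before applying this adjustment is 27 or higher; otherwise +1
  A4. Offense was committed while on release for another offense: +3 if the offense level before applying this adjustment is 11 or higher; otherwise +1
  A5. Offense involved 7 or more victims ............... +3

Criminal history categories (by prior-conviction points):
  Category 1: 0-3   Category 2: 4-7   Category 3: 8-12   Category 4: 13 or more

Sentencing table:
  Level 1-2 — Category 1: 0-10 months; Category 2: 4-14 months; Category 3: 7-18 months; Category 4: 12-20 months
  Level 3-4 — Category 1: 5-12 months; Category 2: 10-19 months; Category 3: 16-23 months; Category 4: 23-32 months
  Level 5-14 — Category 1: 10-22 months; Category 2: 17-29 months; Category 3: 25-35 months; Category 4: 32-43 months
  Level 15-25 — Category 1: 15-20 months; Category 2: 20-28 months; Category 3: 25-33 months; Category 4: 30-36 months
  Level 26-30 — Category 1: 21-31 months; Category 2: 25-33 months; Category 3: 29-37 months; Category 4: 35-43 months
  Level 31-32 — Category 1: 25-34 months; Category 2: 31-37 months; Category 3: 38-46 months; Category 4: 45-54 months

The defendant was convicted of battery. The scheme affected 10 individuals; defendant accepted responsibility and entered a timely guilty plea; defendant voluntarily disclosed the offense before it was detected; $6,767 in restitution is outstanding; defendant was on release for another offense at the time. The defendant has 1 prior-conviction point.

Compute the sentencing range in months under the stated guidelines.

Base offense level for battery: 13.
A1 applies: 13 − 1 = 12.
A2 applies: 12 − 2 = 10.
A3 applies (level before this adjustment is 10 < 27, so +1): 10 + 1 = 11.
A4 applies (level before this adjustment is 11 ≥ 11, so +3): 11 + 3 = 14.
A5 applies: 14 + 3 = 17.
Final offense level: 17.
Criminal history: 1 prior point → Category 1 (0-3).
Level 17 falls in the 15-25 band.
Grid: Level 15-25 × Category 1 = 15-20 months.

15-20 months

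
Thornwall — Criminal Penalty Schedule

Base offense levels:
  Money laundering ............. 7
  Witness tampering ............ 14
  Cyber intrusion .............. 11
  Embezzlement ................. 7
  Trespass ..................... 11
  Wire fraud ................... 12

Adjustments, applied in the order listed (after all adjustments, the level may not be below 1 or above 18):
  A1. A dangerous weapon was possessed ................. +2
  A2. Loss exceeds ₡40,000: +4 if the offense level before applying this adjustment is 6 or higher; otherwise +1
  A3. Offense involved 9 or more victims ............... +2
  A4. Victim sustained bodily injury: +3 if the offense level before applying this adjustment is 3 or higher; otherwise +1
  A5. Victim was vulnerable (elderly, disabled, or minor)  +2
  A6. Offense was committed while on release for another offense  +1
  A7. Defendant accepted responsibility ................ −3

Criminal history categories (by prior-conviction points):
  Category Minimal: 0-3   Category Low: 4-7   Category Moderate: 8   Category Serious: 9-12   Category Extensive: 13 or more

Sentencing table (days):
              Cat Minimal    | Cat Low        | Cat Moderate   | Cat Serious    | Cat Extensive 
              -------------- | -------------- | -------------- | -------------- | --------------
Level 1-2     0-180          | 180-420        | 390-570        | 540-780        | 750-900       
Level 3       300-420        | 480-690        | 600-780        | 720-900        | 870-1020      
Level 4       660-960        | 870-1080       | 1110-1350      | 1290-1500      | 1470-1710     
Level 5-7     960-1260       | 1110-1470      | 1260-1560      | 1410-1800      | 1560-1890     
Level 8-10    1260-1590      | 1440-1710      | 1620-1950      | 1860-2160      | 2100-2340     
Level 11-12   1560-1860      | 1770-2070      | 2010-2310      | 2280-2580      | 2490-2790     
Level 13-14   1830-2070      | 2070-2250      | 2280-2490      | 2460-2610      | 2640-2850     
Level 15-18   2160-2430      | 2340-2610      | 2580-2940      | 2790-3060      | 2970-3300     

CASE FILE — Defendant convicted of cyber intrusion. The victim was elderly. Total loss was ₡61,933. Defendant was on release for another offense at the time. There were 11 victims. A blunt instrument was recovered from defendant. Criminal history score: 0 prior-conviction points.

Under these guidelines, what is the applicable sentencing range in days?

Base offense level for cyber intrusion: 11.
A1 applies: 11 + 2 = 13.
A2 applies (level before this adjustment is 13 ≥ 6, so +4): 13 + 4 = 17.
A3 applies: 17 + 2 = 19.
A4 does not apply.
A5 applies: 19 + 2 = 21.
A6 applies: 21 + 1 = 22.
Level 22 exceeds the maximum of 18; capped at 18.
Final offense level: 18.
Criminal history: 0 prior points → Category Minimal (0-3).
Level 18 falls in the 15-18 band.
Grid: Level 15-18 × Category Minimal = 2160-2430 days.

2160-2430 days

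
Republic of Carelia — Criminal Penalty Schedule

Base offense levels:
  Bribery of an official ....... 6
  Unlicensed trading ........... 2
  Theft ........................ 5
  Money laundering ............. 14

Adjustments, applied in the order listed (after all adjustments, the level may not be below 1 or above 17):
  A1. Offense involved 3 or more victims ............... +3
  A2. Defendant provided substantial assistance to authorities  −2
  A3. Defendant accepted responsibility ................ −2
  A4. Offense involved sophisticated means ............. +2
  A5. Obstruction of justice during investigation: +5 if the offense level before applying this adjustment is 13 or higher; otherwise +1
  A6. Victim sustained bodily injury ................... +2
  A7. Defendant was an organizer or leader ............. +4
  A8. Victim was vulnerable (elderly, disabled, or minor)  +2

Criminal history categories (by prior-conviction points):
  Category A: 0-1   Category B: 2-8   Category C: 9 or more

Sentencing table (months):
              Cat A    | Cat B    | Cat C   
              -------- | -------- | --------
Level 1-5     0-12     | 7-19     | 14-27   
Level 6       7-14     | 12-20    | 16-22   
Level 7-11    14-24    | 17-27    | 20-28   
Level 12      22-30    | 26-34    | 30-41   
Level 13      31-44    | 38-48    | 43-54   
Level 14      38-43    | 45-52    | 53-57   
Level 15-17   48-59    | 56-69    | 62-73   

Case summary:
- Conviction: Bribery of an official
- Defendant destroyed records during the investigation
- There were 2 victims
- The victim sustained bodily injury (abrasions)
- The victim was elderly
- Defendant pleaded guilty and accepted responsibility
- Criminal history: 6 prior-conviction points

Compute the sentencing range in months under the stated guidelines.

Base offense level for bribery of an official: 6.
A2 does not apply.
A3 applies: 6 − 2 = 4.
A5 applies (level before this adjustment is 4 < 13, so +1): 4 + 1 = 5.
A6 applies: 5 + 2 = 7.
A8 applies: 7 + 2 = 9.
Final offense level: 9.
Criminal history: 6 prior points → Category B (2-8).
Level 9 falls in the 7-11 band.
Grid: Level 7-11 × Category B = 17-27 months.

17-27 months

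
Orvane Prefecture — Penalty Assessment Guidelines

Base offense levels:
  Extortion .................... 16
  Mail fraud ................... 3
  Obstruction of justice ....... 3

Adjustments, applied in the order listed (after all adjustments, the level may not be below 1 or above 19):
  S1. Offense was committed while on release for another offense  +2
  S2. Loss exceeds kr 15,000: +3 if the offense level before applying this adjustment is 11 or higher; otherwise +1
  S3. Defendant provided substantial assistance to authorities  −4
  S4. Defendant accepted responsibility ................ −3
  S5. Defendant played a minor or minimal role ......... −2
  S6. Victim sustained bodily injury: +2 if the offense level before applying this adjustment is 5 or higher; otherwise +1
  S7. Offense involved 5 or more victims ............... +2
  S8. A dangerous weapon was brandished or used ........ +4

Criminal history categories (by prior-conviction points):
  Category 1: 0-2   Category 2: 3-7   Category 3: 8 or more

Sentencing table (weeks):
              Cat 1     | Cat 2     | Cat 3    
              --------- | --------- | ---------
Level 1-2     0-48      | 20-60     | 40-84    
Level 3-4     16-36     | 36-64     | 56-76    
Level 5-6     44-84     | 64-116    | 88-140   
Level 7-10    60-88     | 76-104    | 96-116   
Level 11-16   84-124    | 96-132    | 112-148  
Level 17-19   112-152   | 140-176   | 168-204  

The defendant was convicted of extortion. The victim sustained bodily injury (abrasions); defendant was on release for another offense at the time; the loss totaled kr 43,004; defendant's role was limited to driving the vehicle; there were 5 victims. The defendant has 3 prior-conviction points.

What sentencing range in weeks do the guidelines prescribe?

140-176 weeks

Base offense level for extortion: 16.
S1 applies: 16 + 2 = 18.
S2 applies (level before this adjustment is 18 ≥ 11, so +3): 18 + 3 = 21.
S4 does not apply.
S5 applies: 21 − 2 = 19.
S6 applies (level before this adjustment is 19 ≥ 5, so +2): 19 + 2 = 21.
S7 applies: 21 + 2 = 23.
S8 does not apply.
Level 23 exceeds the maximum of 19; capped at 19.
Final offense level: 19.
Criminal history: 3 prior points → Category 2 (3-7).
Level 19 falls in the 17-19 band.
Grid: Level 17-19 × Category 2 = 140-176 weeks.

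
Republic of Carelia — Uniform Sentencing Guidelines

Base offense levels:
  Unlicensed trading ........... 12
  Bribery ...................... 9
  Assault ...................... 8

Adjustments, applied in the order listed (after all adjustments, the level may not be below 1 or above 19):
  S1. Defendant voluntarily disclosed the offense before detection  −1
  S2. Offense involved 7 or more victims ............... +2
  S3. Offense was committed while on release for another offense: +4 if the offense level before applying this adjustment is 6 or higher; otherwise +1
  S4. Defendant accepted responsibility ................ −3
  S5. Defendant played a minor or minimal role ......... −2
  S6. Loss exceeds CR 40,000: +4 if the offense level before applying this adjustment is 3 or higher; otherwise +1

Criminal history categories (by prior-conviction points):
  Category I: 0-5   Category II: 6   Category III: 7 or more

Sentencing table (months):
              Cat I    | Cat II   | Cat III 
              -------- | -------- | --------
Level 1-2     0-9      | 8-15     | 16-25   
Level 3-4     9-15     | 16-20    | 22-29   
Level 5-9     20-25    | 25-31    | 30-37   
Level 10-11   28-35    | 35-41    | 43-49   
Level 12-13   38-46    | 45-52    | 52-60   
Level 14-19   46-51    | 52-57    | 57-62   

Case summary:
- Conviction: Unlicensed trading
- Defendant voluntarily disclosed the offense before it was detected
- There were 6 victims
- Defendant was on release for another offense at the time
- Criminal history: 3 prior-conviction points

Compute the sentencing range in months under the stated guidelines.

Base offense level for unlicensed trading: 12.
S1 applies: 12 − 1 = 11.
S2 does not apply.
S3 applies (level before this adjustment is 11 ≥ 6, so +4): 11 + 4 = 15.
S6 does not apply.
Final offense level: 15.
Criminal history: 3 prior points → Category I (0-5).
Level 15 falls in the 14-19 band.
Grid: Level 14-19 × Category I = 46-51 months.

46-51 months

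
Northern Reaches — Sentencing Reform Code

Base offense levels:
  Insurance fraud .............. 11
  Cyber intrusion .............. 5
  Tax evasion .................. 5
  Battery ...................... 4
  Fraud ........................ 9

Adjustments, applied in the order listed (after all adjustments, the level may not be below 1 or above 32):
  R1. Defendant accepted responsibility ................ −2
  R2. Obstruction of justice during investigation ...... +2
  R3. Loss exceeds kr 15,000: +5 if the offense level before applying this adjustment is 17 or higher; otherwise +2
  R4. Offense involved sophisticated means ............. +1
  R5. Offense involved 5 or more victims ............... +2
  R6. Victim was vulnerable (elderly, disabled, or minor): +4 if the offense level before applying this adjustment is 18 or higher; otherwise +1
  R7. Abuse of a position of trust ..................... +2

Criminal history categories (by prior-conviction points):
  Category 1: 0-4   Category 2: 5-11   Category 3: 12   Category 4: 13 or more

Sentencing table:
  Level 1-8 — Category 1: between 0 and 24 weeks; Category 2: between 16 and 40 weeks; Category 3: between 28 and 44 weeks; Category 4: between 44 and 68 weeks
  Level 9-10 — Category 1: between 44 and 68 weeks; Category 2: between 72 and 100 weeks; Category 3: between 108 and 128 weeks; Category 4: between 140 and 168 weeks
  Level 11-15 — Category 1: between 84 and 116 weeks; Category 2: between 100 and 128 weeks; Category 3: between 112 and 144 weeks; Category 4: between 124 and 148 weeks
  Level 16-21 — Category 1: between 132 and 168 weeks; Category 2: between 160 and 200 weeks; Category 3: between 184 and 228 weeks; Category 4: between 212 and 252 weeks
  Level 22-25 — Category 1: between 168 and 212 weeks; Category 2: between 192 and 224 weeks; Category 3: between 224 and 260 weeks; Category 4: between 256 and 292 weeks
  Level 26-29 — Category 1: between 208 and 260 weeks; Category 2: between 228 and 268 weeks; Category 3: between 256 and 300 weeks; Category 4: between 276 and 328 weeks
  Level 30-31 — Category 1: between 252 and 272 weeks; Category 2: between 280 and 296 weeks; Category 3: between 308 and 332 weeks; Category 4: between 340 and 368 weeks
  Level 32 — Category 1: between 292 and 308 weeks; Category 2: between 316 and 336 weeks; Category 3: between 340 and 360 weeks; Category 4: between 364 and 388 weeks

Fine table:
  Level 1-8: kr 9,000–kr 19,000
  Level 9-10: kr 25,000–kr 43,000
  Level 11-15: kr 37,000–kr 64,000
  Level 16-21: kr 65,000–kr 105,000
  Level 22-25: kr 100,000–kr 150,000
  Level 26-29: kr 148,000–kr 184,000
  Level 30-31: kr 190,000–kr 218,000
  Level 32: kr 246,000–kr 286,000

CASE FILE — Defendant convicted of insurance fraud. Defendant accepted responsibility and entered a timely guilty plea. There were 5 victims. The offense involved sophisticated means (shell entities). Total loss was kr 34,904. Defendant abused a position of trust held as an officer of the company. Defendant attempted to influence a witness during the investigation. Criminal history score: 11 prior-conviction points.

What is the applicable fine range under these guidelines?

Base offense level for insurance fraud: 11.
R1 applies: 11 − 2 = 9.
R2 applies: 9 + 2 = 11.
R3 applies (level before this adjustment is 11 < 17, so +2): 11 + 2 = 13.
R4 applies: 13 + 1 = 14.
R5 applies: 14 + 2 = 16.
R7 applies: 16 + 2 = 18.
Final offense level: 18.
Level 18 falls in the 16-21 band.
Fine table: Level 16-21 → kr 65,000–kr 105,000.

kr 65,000–kr 105,000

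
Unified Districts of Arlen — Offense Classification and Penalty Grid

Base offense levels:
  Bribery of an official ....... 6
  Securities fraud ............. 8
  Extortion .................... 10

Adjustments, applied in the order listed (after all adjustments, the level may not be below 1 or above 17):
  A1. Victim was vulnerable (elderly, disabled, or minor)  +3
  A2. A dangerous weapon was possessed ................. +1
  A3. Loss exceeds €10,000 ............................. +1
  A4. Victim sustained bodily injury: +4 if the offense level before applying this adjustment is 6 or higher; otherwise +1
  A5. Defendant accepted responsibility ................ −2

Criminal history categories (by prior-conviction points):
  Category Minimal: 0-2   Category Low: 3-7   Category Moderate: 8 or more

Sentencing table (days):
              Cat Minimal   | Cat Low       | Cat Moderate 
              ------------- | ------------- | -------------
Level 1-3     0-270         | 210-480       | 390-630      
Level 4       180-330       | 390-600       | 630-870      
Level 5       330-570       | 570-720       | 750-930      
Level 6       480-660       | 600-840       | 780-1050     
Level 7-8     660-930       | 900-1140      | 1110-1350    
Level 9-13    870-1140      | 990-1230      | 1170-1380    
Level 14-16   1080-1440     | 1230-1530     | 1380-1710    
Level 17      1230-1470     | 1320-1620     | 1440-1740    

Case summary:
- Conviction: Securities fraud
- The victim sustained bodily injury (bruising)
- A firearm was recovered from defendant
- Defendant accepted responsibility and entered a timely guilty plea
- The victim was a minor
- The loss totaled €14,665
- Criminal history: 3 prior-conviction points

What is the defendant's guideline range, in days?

1230-1530 days

Base offense level for securities fraud: 8.
A1 applies: 8 + 3 = 11.
A2 applies: 11 + 1 = 12.
A3 applies: 12 + 1 = 13.
A4 applies (level before this adjustment is 13 ≥ 6, so +4): 13 + 4 = 17.
A5 applies: 17 − 2 = 15.
Final offense level: 15.
Criminal history: 3 prior points → Category Low (3-7).
Level 15 falls in the 14-16 band.
Grid: Level 14-16 × Category Low = 1230-1530 days.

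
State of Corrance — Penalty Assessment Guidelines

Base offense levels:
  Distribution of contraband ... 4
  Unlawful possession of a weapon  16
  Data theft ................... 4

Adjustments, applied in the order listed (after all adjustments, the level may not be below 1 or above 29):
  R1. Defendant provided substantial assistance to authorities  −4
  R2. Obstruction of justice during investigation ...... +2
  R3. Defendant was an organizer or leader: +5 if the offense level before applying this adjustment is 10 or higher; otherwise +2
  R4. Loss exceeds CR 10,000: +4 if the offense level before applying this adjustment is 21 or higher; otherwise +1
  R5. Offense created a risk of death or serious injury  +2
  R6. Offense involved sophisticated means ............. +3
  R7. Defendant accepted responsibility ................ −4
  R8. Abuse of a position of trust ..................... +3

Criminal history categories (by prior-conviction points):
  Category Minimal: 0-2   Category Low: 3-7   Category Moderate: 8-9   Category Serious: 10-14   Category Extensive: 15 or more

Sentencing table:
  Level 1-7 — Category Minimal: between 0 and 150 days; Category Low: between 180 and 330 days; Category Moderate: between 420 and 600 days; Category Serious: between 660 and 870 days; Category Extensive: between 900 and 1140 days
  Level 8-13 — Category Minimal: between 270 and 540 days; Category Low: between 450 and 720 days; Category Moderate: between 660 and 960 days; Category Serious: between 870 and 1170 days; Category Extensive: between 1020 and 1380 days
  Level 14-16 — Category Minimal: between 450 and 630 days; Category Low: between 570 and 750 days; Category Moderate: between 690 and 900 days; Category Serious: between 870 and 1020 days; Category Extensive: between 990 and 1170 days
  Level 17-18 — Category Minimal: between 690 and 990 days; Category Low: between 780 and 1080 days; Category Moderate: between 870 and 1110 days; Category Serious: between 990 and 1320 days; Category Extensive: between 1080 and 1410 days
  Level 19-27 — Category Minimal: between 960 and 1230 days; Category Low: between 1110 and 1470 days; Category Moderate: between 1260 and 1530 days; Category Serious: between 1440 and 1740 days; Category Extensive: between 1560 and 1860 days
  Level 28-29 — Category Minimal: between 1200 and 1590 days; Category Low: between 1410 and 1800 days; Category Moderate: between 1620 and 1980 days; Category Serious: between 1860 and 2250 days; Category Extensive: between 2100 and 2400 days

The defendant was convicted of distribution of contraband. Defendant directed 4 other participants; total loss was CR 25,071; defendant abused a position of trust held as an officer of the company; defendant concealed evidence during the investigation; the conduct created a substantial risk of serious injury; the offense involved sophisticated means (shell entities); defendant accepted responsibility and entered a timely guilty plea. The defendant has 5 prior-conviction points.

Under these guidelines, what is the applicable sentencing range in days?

450-720 days

Base offense level for distribution of contraband: 4.
R1 does not apply.
R2 applies: 4 + 2 = 6.
R3 applies (level before this adjustment is 6 < 10, so +2): 6 + 2 = 8.
R4 applies (level before this adjustment is 8 < 21, so +1): 8 + 1 = 9.
R5 applies: 9 + 2 = 11.
R6 applies: 11 + 3 = 14.
R7 applies: 14 − 4 = 10.
R8 applies: 10 + 3 = 13.
Final offense level: 13.
Criminal history: 5 prior points → Category Low (3-7).
Level 13 falls in the 8-13 band.
Grid: Level 8-13 × Category Low = 450-720 days.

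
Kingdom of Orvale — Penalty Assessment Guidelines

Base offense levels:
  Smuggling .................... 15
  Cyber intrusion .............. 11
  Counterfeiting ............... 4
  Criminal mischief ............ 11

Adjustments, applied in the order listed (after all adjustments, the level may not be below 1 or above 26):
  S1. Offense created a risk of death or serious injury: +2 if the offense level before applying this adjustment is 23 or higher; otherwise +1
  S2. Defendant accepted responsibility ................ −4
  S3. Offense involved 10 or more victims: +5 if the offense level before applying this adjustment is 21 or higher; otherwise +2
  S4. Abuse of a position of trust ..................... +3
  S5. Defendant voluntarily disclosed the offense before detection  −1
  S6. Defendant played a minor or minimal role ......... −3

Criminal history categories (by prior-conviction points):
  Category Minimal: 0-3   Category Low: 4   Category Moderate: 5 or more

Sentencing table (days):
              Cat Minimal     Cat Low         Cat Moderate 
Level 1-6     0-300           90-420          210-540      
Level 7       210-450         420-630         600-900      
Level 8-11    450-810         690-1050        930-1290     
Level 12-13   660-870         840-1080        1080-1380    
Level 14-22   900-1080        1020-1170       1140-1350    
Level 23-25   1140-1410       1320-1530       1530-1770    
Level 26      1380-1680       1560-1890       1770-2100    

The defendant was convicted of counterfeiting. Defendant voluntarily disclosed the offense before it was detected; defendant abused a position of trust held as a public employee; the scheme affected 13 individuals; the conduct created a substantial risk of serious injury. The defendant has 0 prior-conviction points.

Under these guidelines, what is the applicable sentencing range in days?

450-810 days

Base offense level for counterfeiting: 4.
S1 applies (level before this adjustment is 4 < 23, so +1): 4 + 1 = 5.
S3 applies (level before this adjustment is 5 < 21, so +2): 5 + 2 = 7.
S4 applies: 7 + 3 = 10.
S5 applies: 10 − 1 = 9.
Final offense level: 9.
Criminal history: 0 prior points → Category Minimal (0-3).
Level 9 falls in the 8-11 band.
Grid: Level 8-11 × Category Minimal = 450-810 days.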